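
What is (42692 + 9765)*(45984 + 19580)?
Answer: 3439290748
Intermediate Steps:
(42692 + 9765)*(45984 + 19580) = 52457*65564 = 3439290748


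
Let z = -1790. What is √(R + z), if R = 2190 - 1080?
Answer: 2*I*√170 ≈ 26.077*I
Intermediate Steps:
R = 1110
√(R + z) = √(1110 - 1790) = √(-680) = 2*I*√170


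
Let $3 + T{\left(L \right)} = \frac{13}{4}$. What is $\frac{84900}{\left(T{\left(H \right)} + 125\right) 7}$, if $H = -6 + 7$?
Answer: $\frac{113200}{1169} \approx 96.835$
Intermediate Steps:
$H = 1$
$T{\left(L \right)} = \frac{1}{4}$ ($T{\left(L \right)} = -3 + \frac{13}{4} = \frac{1}{4}$)
$\frac{84900}{\left(T{\left(H \right)} + 125\right) 7} = \frac{84900}{\left(\frac{1}{4} + 125\right) 7} = \frac{84900}{\frac{501}{4} \cdot 7} = \frac{84900}{\frac{3507}{4}} = 84900 \cdot \frac{4}{3507} = \frac{113200}{1169}$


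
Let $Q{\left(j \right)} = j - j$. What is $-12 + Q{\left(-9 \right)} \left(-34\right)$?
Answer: $-12$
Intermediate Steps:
$Q{\left(j \right)} = 0$
$-12 + Q{\left(-9 \right)} \left(-34\right) = -12 + 0 \left(-34\right) = -12 + 0 = -12$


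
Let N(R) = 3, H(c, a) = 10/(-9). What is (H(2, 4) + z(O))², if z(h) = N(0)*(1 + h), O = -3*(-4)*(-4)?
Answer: 1635841/81 ≈ 20196.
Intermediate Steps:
H(c, a) = -10/9 (H(c, a) = 10*(-⅑) = -10/9)
O = -48 (O = 12*(-4) = -48)
z(h) = 3 + 3*h (z(h) = 3*(1 + h) = 3 + 3*h)
(H(2, 4) + z(O))² = (-10/9 + (3 + 3*(-48)))² = (-10/9 + (3 - 144))² = (-10/9 - 141)² = (-1279/9)² = 1635841/81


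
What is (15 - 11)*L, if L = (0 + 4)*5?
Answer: 80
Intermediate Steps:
L = 20 (L = 4*5 = 20)
(15 - 11)*L = (15 - 11)*20 = 4*20 = 80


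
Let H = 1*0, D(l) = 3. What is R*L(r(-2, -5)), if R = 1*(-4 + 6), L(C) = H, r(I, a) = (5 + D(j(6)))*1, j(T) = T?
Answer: 0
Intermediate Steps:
H = 0
r(I, a) = 8 (r(I, a) = (5 + 3)*1 = 8*1 = 8)
L(C) = 0
R = 2 (R = 1*2 = 2)
R*L(r(-2, -5)) = 2*0 = 0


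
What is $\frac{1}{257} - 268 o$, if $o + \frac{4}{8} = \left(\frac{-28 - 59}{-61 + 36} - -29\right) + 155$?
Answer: $- \frac{321960837}{6425} \approx -50111.0$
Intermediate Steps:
$o = \frac{9349}{50}$ ($o = - \frac{1}{2} + \left(\left(\frac{-28 - 59}{-61 + 36} - -29\right) + 155\right) = - \frac{1}{2} + \left(\left(- \frac{87}{-25} + \left(-12 + 41\right)\right) + 155\right) = - \frac{1}{2} + \left(\left(\left(-87\right) \left(- \frac{1}{25}\right) + 29\right) + 155\right) = - \frac{1}{2} + \left(\left(\frac{87}{25} + 29\right) + 155\right) = - \frac{1}{2} + \left(\frac{812}{25} + 155\right) = - \frac{1}{2} + \frac{4687}{25} = \frac{9349}{50} \approx 186.98$)
$\frac{1}{257} - 268 o = \frac{1}{257} - \frac{1252766}{25} = - \frac{321960837}{6425}$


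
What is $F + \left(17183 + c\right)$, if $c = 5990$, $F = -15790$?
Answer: $7383$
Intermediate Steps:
$F + \left(17183 + c\right) = -15790 + \left(17183 + 5990\right) = -15790 + 23173 = 7383$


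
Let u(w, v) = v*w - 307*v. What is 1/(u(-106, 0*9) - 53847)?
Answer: -1/53847 ≈ -1.8571e-5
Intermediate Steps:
u(w, v) = -307*v + v*w
1/(u(-106, 0*9) - 53847) = 1/((0*9)*(-307 - 106) - 53847) = 1/(0*(-413) - 53847) = 1/(0 - 53847) = 1/(-53847) = -1/53847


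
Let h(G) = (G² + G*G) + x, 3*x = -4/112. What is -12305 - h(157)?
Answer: -5174651/84 ≈ -61603.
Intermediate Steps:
x = -1/84 (x = (-4/112)/3 = (-4*1/112)/3 = (⅓)*(-1/28) = -1/84 ≈ -0.011905)
h(G) = -1/84 + 2*G² (h(G) = (G² + G*G) - 1/84 = (G² + G²) - 1/84 = 2*G² - 1/84 = -1/84 + 2*G²)
-12305 - h(157) = -12305 - (-1/84 + 2*157²) = -12305 - (-1/84 + 2*24649) = -12305 - (-1/84 + 49298) = -12305 - 1*4141031/84 = -12305 - 4141031/84 = -5174651/84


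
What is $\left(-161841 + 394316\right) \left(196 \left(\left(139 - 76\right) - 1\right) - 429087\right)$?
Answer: $-96926964125$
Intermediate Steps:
$\left(-161841 + 394316\right) \left(196 \left(\left(139 - 76\right) - 1\right) - 429087\right) = 232475 \left(196 \left(\left(139 - 76\right) - 1\right) - 429087\right) = 232475 \left(196 \left(63 - 1\right) - 429087\right) = 232475 \left(196 \cdot 62 - 429087\right) = 232475 \left(12152 - 429087\right) = 232475 \left(-416935\right) = -96926964125$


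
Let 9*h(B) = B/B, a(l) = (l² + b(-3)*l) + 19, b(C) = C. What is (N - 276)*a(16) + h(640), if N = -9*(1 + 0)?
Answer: -582254/9 ≈ -64695.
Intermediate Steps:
a(l) = 19 + l² - 3*l (a(l) = (l² - 3*l) + 19 = 19 + l² - 3*l)
N = -9 (N = -9*1 = -9)
h(B) = ⅑ (h(B) = (B/B)/9 = (⅑)*1 = ⅑)
(N - 276)*a(16) + h(640) = (-9 - 276)*(19 + 16² - 3*16) + ⅑ = -285*(19 + 256 - 48) + ⅑ = -285*227 + ⅑ = -64695 + ⅑ = -582254/9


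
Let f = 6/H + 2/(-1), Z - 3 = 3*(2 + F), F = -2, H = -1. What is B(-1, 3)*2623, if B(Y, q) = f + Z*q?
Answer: 2623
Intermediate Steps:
Z = 3 (Z = 3 + 3*(2 - 2) = 3 + 3*0 = 3 + 0 = 3)
f = -8 (f = 6/(-1) + 2/(-1) = 6*(-1) + 2*(-1) = -6 - 2 = -8)
B(Y, q) = -8 + 3*q
B(-1, 3)*2623 = (-8 + 3*3)*2623 = (-8 + 9)*2623 = 1*2623 = 2623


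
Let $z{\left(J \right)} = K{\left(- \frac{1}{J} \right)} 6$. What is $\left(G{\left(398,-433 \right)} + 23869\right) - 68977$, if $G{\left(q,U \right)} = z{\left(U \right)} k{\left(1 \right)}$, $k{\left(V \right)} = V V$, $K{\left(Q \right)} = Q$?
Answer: $- \frac{19531758}{433} \approx -45108.0$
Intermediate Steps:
$k{\left(V \right)} = V^{2}$
$z{\left(J \right)} = - \frac{6}{J}$ ($z{\left(J \right)} = - \frac{1}{J} 6 = - \frac{6}{J}$)
$G{\left(q,U \right)} = - \frac{6}{U}$ ($G{\left(q,U \right)} = - \frac{6}{U} 1^{2} = - \frac{6}{U} 1 = - \frac{6}{U}$)
$\left(G{\left(398,-433 \right)} + 23869\right) - 68977 = \left(- \frac{6}{-433} + 23869\right) - 68977 = \left(\left(-6\right) \left(- \frac{1}{433}\right) + 23869\right) + \left(-119306 + 50329\right) = \left(\frac{6}{433} + 23869\right) - 68977 = \frac{10335283}{433} - 68977 = - \frac{19531758}{433}$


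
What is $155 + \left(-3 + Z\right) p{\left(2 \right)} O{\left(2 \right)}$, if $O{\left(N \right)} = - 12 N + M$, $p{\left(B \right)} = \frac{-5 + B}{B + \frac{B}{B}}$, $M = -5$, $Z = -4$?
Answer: $-48$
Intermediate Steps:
$p{\left(B \right)} = \frac{-5 + B}{1 + B}$ ($p{\left(B \right)} = \frac{-5 + B}{B + 1} = \frac{-5 + B}{1 + B}$)
$O{\left(N \right)} = -5 - 12 N$ ($O{\left(N \right)} = - 12 N - 5 = -5 - 12 N$)
$155 + \left(-3 + Z\right) p{\left(2 \right)} O{\left(2 \right)} = 155 + \left(-3 - 4\right) \frac{-5 + 2}{1 + 2} \left(-5 - 24\right) = 155 + - 7 \cdot \frac{1}{3} \left(-3\right) \left(-5 - 24\right) = 155 + - 7 \cdot \frac{1}{3} \left(-3\right) \left(-29\right) = 155 + \left(-7\right) \left(-1\right) \left(-29\right) = 155 + 7 \left(-29\right) = 155 - 203 = -48$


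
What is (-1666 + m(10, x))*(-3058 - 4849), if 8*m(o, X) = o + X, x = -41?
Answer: 105629613/8 ≈ 1.3204e+7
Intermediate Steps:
m(o, X) = X/8 + o/8 (m(o, X) = (o + X)/8 = (X + o)/8 = X/8 + o/8)
(-1666 + m(10, x))*(-3058 - 4849) = (-1666 + ((1/8)*(-41) + (1/8)*10))*(-3058 - 4849) = (-1666 + (-41/8 + 5/4))*(-7907) = (-1666 - 31/8)*(-7907) = -13359/8*(-7907) = 105629613/8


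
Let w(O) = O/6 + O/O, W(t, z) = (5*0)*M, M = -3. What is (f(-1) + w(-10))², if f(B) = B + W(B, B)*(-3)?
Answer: 25/9 ≈ 2.7778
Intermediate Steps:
W(t, z) = 0 (W(t, z) = (5*0)*(-3) = 0*(-3) = 0)
w(O) = 1 + O/6 (w(O) = O*(⅙) + 1 = O/6 + 1 = 1 + O/6)
f(B) = B (f(B) = B + 0*(-3) = B + 0 = B)
(f(-1) + w(-10))² = (-1 + (1 + (⅙)*(-10)))² = (-1 + (1 - 5/3))² = (-1 - ⅔)² = (-5/3)² = 25/9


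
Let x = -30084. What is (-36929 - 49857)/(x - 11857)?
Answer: 86786/41941 ≈ 2.0692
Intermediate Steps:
(-36929 - 49857)/(x - 11857) = (-36929 - 49857)/(-30084 - 11857) = -86786/(-41941) = -86786*(-1/41941) = 86786/41941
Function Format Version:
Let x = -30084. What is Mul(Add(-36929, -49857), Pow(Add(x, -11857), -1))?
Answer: Rational(86786, 41941) ≈ 2.0692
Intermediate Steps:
Mul(Add(-36929, -49857), Pow(Add(x, -11857), -1)) = Mul(Add(-36929, -49857), Pow(Add(-30084, -11857), -1)) = Mul(-86786, Pow(-41941, -1)) = Mul(-86786, Rational(-1, 41941)) = Rational(86786, 41941)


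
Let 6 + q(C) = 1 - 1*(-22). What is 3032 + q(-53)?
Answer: 3049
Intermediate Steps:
q(C) = 17 (q(C) = -6 + (1 - 1*(-22)) = -6 + (1 + 22) = -6 + 23 = 17)
3032 + q(-53) = 3032 + 17 = 3049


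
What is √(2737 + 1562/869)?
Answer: √17092835/79 ≈ 52.333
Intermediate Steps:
√(2737 + 1562/869) = √(2737 + 1562*(1/869)) = √(2737 + 142/79) = √(216365/79) = √17092835/79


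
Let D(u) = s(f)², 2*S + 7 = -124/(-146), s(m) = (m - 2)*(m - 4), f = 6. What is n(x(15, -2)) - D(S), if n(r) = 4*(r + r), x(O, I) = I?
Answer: -80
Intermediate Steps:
s(m) = (-4 + m)*(-2 + m) (s(m) = (-2 + m)*(-4 + m) = (-4 + m)*(-2 + m))
n(r) = 8*r (n(r) = 4*(2*r) = 8*r)
S = -449/146 (S = -7/2 + (-124/(-146))/2 = -7/2 + (-124*(-1/146))/2 = -7/2 + (½)*(62/73) = -7/2 + 31/73 = -449/146 ≈ -3.0753)
D(u) = 64 (D(u) = (8 + 6² - 6*6)² = (8 + 36 - 36)² = 8² = 64)
n(x(15, -2)) - D(S) = 8*(-2) - 1*64 = -16 - 64 = -80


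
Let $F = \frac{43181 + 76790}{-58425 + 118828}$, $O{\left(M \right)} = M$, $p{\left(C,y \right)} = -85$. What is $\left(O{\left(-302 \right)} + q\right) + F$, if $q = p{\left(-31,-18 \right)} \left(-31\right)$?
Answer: $\frac{141040170}{60403} \approx 2335.0$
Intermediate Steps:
$q = 2635$ ($q = \left(-85\right) \left(-31\right) = 2635$)
$F = \frac{119971}{60403} \approx 1.9862$
$\left(O{\left(-302 \right)} + q\right) + F = \left(-302 + 2635\right) + \frac{119971}{60403} = 2333 + \frac{119971}{60403} = \frac{141040170}{60403}$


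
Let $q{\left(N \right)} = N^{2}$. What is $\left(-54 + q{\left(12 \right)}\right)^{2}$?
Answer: $8100$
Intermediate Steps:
$\left(-54 + q{\left(12 \right)}\right)^{2} = \left(-54 + 12^{2}\right)^{2} = \left(-54 + 144\right)^{2} = 90^{2} = 8100$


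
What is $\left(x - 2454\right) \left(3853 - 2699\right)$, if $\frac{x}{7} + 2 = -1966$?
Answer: $-18729420$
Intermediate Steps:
$x = -13776$ ($x = -14 + 7 \left(-1966\right) = -14 - 13762 = -13776$)
$\left(x - 2454\right) \left(3853 - 2699\right) = \left(-13776 - 2454\right) \left(3853 - 2699\right) = \left(-16230\right) 1154 = -18729420$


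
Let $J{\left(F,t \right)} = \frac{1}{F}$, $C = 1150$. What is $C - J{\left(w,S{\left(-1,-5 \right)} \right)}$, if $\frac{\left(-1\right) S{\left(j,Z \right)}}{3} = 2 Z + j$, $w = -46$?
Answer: $\frac{52901}{46} \approx 1150.0$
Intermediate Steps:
$S{\left(j,Z \right)} = - 6 Z - 3 j$ ($S{\left(j,Z \right)} = - 3 \left(2 Z + j\right) = - 3 \left(j + 2 Z\right) = - 6 Z - 3 j$)
$C - J{\left(w,S{\left(-1,-5 \right)} \right)} = 1150 - \frac{1}{-46} = 1150 - - \frac{1}{46} = 1150 + \frac{1}{46} = \frac{52901}{46}$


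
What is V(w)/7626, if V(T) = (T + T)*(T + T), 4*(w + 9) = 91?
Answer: 3025/30504 ≈ 0.099167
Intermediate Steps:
w = 55/4 (w = -9 + (1/4)*91 = -9 + 91/4 = 55/4 ≈ 13.750)
V(T) = 4*T**2 (V(T) = (2*T)*(2*T) = 4*T**2)
V(w)/7626 = (4*(55/4)**2)/7626 = (4*(3025/16))*(1/7626) = (3025/4)*(1/7626) = 3025/30504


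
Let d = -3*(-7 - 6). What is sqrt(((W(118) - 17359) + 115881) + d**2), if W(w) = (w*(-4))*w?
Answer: sqrt(44347) ≈ 210.59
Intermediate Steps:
W(w) = -4*w**2 (W(w) = (-4*w)*w = -4*w**2)
d = 39 (d = -3*(-13) = 39)
sqrt(((W(118) - 17359) + 115881) + d**2) = sqrt(((-4*118**2 - 17359) + 115881) + 39**2) = sqrt(((-4*13924 - 17359) + 115881) + 1521) = sqrt(((-55696 - 17359) + 115881) + 1521) = sqrt((-73055 + 115881) + 1521) = sqrt(42826 + 1521) = sqrt(44347)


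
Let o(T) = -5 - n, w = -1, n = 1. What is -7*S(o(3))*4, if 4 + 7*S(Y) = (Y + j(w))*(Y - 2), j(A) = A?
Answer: -208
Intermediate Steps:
o(T) = -6 (o(T) = -5 - 1*1 = -5 - 1 = -6)
S(Y) = -4/7 + (-1 + Y)*(-2 + Y)/7 (S(Y) = -4/7 + ((Y - 1)*(Y - 2))/7 = -4/7 + ((-1 + Y)*(-2 + Y))/7 = -4/7 + (-1 + Y)*(-2 + Y)/7)
-7*S(o(3))*4 = -7*(-2/7 - 3/7*(-6) + (⅐)*(-6)²)*4 = -7*(-2/7 + 18/7 + (⅐)*36)*4 = -7*(-2/7 + 18/7 + 36/7)*4 = -7*52/7*4 = -52*4 = -208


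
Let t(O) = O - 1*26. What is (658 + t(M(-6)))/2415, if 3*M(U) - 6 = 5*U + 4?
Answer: 268/1035 ≈ 0.25894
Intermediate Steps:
M(U) = 10/3 + 5*U/3 (M(U) = 2 + (5*U + 4)/3 = 2 + (4 + 5*U)/3 = 2 + (4/3 + 5*U/3) = 10/3 + 5*U/3)
t(O) = -26 + O (t(O) = O - 26 = -26 + O)
(658 + t(M(-6)))/2415 = (658 + (-26 + (10/3 + (5/3)*(-6))))/2415 = (658 + (-26 + (10/3 - 10)))*(1/2415) = (658 + (-26 - 20/3))*(1/2415) = (658 - 98/3)*(1/2415) = (1876/3)*(1/2415) = 268/1035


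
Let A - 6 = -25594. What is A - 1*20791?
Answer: -46379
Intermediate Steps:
A = -25588 (A = 6 - 25594 = -25588)
A - 1*20791 = -25588 - 1*20791 = -25588 - 20791 = -46379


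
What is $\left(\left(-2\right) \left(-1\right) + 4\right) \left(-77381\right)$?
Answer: $-464286$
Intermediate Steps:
$\left(\left(-2\right) \left(-1\right) + 4\right) \left(-77381\right) = \left(2 + 4\right) \left(-77381\right) = 6 \left(-77381\right) = -464286$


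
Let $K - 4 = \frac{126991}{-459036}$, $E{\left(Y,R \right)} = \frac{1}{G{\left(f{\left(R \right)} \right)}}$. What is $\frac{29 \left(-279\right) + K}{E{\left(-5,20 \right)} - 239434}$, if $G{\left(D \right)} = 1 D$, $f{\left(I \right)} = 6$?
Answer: $\frac{3712351123}{109908749118} \approx 0.033777$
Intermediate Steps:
$G{\left(D \right)} = D$
$E{\left(Y,R \right)} = \frac{1}{6}$
$K = \frac{1709153}{459036}$ ($K = 4 + \frac{126991}{-459036} = 4 + 126991 \left(- \frac{1}{459036}\right) = 4 - \frac{126991}{459036} = \frac{1709153}{459036} \approx 3.7234$)
$\frac{29 \left(-279\right) + K}{E{\left(-5,20 \right)} - 239434} = \frac{29 \left(-279\right) + \frac{1709153}{459036}}{\frac{1}{6} - 239434} = \frac{-8091 + \frac{1709153}{459036}}{- \frac{1436603}{6}} = \left(- \frac{3712351123}{459036}\right) \left(- \frac{6}{1436603}\right) = \frac{3712351123}{109908749118}$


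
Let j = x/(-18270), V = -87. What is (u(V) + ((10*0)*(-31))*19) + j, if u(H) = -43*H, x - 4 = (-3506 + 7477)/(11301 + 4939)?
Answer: 123330287541/32967200 ≈ 3741.0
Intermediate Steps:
x = 68931/16240 (x = 4 + (-3506 + 7477)/(11301 + 4939) = 4 + 3971/16240 = 68931/16240 ≈ 4.2445)
j = -7659/32967200 (j = (68931/16240)/(-18270) = (68931/16240)*(-1/18270) = -7659/32967200 ≈ -0.00023232)
(u(V) + ((10*0)*(-31))*19) + j = (-43*(-87) + ((10*0)*(-31))*19) - 7659/32967200 = (3741 + (0*(-31))*19) - 7659/32967200 = (3741 + 0*19) - 7659/32967200 = (3741 + 0) - 7659/32967200 = 3741 - 7659/32967200 = 123330287541/32967200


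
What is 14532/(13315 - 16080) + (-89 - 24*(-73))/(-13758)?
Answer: -29218493/5434410 ≈ -5.3766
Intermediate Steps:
14532/(13315 - 16080) + (-89 - 24*(-73))/(-13758) = 14532/(-2765) + (-89 + 1752)*(-1/13758) = 14532*(-1/2765) + 1663*(-1/13758) = -2076/395 - 1663/13758 = -29218493/5434410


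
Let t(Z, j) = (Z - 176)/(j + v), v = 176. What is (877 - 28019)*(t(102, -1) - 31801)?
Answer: 151051988358/175 ≈ 8.6315e+8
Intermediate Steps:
t(Z, j) = (-176 + Z)/(176 + j) (t(Z, j) = (Z - 176)/(j + 176) = (-176 + Z)/(176 + j))
(877 - 28019)*(t(102, -1) - 31801) = (877 - 28019)*((-176 + 102)/(176 - 1) - 31801) = -27142*(-74/175 - 31801) = -27142*(-5565249/175) = 151051988358/175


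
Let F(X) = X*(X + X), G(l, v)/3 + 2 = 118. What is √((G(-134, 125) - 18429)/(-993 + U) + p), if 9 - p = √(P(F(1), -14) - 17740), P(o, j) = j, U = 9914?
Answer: √(554957568 - 79584241*I*√17754)/8921 ≈ 8.3785 - 7.9515*I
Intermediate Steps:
G(l, v) = 348 (G(l, v) = -6 + 3*118 = -6 + 354 = 348)
F(X) = 2*X² (F(X) = X*(2*X) = 2*X²)
p = 9 - I*√17754 (p = 9 - √(-14 - 17740) = 9 - √(-17754) = 9 - I*√17754 ≈ 9.0 - 133.24*I)
√((G(-134, 125) - 18429)/(-993 + U) + p) = √((348 - 18429)/(-993 + 9914) + (9 - I*√17754)) = √(-18081/8921 + (9 - I*√17754)) = √(62208/8921 - I*√17754)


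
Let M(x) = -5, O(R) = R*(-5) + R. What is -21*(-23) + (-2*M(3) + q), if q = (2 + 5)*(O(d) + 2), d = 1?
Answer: 479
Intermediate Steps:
O(R) = -4*R (O(R) = -5*R + R = -4*R)
q = -14 (q = (2 + 5)*(-4*1 + 2) = 7*(-4 + 2) = 7*(-2) = -14)
-21*(-23) + (-2*M(3) + q) = -21*(-23) + (-2*(-5) - 14) = 483 + (10 - 14) = 483 - 4 = 479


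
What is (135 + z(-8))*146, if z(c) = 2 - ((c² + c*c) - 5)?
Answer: 2044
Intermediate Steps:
z(c) = 7 - 2*c² (z(c) = 2 - ((c² + c²) - 5) = 2 - (2*c² - 5) = 2 - (-5 + 2*c²) = 2 + (5 - 2*c²) = 7 - 2*c²)
(135 + z(-8))*146 = (135 + (7 - 2*(-8)²))*146 = (135 + (7 - 2*64))*146 = (135 + (7 - 128))*146 = (135 - 121)*146 = 14*146 = 2044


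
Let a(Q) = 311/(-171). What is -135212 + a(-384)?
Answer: -23121563/171 ≈ -1.3521e+5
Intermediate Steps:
a(Q) = -311/171 (a(Q) = 311*(-1/171) = -311/171)
-135212 + a(-384) = -135212 - 311/171 = -23121563/171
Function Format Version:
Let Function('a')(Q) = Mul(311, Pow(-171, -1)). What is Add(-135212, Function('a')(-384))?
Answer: Rational(-23121563, 171) ≈ -1.3521e+5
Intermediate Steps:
Function('a')(Q) = Rational(-311, 171) (Function('a')(Q) = Mul(311, Rational(-1, 171)) = Rational(-311, 171))
Add(-135212, Function('a')(-384)) = Add(-135212, Rational(-311, 171)) = Rational(-23121563, 171)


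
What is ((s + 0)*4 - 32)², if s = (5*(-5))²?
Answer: 6091024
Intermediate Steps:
s = 625 (s = (-25)² = 625)
((s + 0)*4 - 32)² = ((625 + 0)*4 - 32)² = (625*4 - 32)² = (2500 - 32)² = 2468² = 6091024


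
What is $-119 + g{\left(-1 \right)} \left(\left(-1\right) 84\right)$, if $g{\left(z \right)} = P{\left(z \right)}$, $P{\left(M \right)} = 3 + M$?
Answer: $-287$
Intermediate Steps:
$g{\left(z \right)} = 3 + z$
$-119 + g{\left(-1 \right)} \left(\left(-1\right) 84\right) = -119 + \left(3 - 1\right) \left(\left(-1\right) 84\right) = -119 + 2 \left(-84\right) = -119 - 168 = -287$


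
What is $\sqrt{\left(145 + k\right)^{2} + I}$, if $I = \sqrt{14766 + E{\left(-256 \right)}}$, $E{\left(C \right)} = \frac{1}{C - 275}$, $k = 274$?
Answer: $\frac{\sqrt{5500150569 + 177 \sqrt{462603955}}}{177} \approx 419.15$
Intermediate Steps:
$E{\left(C \right)} = \frac{1}{-275 + C}$
$I = \frac{\sqrt{462603955}}{177}$ ($I = \sqrt{14766 + \frac{1}{-275 - 256}} = \sqrt{14766 + \frac{1}{-531}} = \sqrt{14766 - \frac{1}{531}} = \sqrt{\frac{7840745}{531}} = \frac{\sqrt{462603955}}{177} \approx 121.52$)
$\sqrt{\left(145 + k\right)^{2} + I} = \sqrt{\left(145 + 274\right)^{2} + \frac{\sqrt{462603955}}{177}} = \sqrt{419^{2} + \frac{\sqrt{462603955}}{177}} = \sqrt{175561 + \frac{\sqrt{462603955}}{177}}$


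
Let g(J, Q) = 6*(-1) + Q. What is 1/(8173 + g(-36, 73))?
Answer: 1/8240 ≈ 0.00012136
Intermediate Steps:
g(J, Q) = -6 + Q
1/(8173 + g(-36, 73)) = 1/(8173 + (-6 + 73)) = 1/(8173 + 67) = 1/8240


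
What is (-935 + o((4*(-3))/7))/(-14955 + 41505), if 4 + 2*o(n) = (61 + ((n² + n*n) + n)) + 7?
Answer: -981/28910 ≈ -0.033933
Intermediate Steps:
o(n) = 32 + n² + n/2 (o(n) = -2 + ((61 + ((n² + n*n) + n)) + 7)/2 = -2 + ((61 + ((n² + n²) + n)) + 7)/2 = -2 + ((61 + (2*n² + n)) + 7)/2 = -2 + ((61 + (n + 2*n²)) + 7)/2 = -2 + ((61 + n + 2*n²) + 7)/2 = -2 + (68 + n + 2*n²)/2 = -2 + (34 + n² + n/2) = 32 + n² + n/2)
(-935 + o((4*(-3))/7))/(-14955 + 41505) = (-935 + (32 + ((4*(-3))/7)² + ((4*(-3))/7)/2))/(-14955 + 41505) = (-935 + (32 + (-12*⅐)² + (-12*⅐)/2))/26550 = (-935 + (32 + (-12/7)² + (½)*(-12/7)))*(1/26550) = (-935 + (32 + 144/49 - 6/7))*(1/26550) = (-935 + 1670/49)*(1/26550) = -44145/49*1/26550 = -981/28910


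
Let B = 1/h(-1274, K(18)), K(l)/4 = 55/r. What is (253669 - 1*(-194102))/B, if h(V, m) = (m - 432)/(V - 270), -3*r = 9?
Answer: 56568403/386 ≈ 1.4655e+5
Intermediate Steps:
r = -3 (r = -1/3*9 = -3)
K(l) = -220/3 (K(l) = 4*(55/(-3)) = 4*(55*(-1/3)) = 4*(-55/3) = -220/3)
h(V, m) = (-432 + m)/(-270 + V)
B = 1158/379 (B = 1/((-432 - 220/3)/(-270 - 1274)) = 1/(-1516/3/(-1544)) = 1/(-1/1544*(-1516/3)) = 1/(379/1158) = 1158/379 ≈ 3.0554)
(253669 - 1*(-194102))/B = (253669 - 1*(-194102))/(1158/379) = (253669 + 194102)*(379/1158) = 447771*(379/1158) = 56568403/386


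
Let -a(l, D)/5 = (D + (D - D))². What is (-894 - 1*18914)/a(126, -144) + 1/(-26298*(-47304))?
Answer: 1188327731/6220002960 ≈ 0.19105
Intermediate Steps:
a(l, D) = -5*D² (a(l, D) = -5*(D + (D - D))² = -5*(D + 0)² = -5*D²)
(-894 - 1*18914)/a(126, -144) + 1/(-26298*(-47304)) = (-894 - 1*18914)/((-5*(-144)²)) + 1/(-26298*(-47304)) = (-894 - 18914)/((-5*20736)) - 1/26298*(-1/47304) = -19808/(-103680) + 1/1244000592 = -19808*(-1/103680) + 1/1244000592 = 619/3240 + 1/1244000592 = 1188327731/6220002960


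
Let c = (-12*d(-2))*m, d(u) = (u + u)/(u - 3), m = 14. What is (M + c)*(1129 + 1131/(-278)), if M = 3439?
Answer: 5167254313/1390 ≈ 3.7174e+6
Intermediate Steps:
d(u) = 2*u/(-3 + u) (d(u) = (2*u)/(-3 + u) = 2*u/(-3 + u))
c = -672/5 (c = -24*(-2)/(-3 - 2)*14 = -24*(-2)/(-5)*14 = -24*(-2)*(-1)/5*14 = -12*4/5*14 = -48/5*14 = -672/5 ≈ -134.40)
(M + c)*(1129 + 1131/(-278)) = (3439 - 672/5)*(1129 + 1131/(-278)) = 16523*(1129 + 1131*(-1/278))/5 = 16523*(1129 - 1131/278)/5 = (16523/5)*(312731/278) = 5167254313/1390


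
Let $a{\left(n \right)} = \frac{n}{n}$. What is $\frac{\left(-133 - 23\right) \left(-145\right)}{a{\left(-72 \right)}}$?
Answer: $22620$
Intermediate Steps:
$a{\left(n \right)} = 1$
$\frac{\left(-133 - 23\right) \left(-145\right)}{a{\left(-72 \right)}} = \frac{\left(-133 - 23\right) \left(-145\right)}{1} = \left(-156\right) \left(-145\right) 1 = 22620 \cdot 1 = 22620$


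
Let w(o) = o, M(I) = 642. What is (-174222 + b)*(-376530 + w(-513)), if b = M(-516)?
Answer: 65447123940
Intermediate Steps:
b = 642
(-174222 + b)*(-376530 + w(-513)) = (-174222 + 642)*(-376530 - 513) = -173580*(-377043) = 65447123940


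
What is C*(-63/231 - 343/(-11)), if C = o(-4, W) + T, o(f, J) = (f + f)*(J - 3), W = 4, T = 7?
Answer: -340/11 ≈ -30.909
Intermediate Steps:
o(f, J) = 2*f*(-3 + J) (o(f, J) = (2*f)*(-3 + J) = 2*f*(-3 + J))
C = -1 (C = 2*(-4)*(-3 + 4) + 7 = 2*(-4)*1 + 7 = -8 + 7 = -1)
C*(-63/231 - 343/(-11)) = -(-63/231 - 343/(-11)) = -(-63*1/231 - 343*(-1/11)) = -(-3/11 + 343/11) = -1*340/11 = -340/11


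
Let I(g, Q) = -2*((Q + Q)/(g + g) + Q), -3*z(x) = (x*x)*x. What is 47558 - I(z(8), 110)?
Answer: 6115419/128 ≈ 47777.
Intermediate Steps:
z(x) = -x³/3 (z(x) = -x*x*x/3 = -x²*x/3 = -x³/3)
I(g, Q) = -2*Q - 2*Q/g (I(g, Q) = -2*((2*Q)/((2*g)) + Q) = -2*((2*Q)*(1/(2*g)) + Q) = -2*(Q/g + Q) = -2*(Q + Q/g) = -2*Q - 2*Q/g)
47558 - I(z(8), 110) = 47558 - (-2)*110*(1 - ⅓*8³)/((-⅓*8³)) = 47558 - (-2)*110*(1 - ⅓*512)/((-⅓*512)) = 47558 - (-2)*110*(1 - 512/3)/(-512/3) = 47558 - (-2)*110*(-3)*(-509)/(512*3) = 47558 - 1*(-27995/128) = 47558 + 27995/128 = 6115419/128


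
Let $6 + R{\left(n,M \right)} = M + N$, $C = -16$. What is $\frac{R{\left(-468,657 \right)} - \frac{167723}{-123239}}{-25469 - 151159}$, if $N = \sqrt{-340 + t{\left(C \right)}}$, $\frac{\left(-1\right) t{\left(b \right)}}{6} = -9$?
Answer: $- \frac{20099078}{5441864523} - \frac{i \sqrt{286}}{176628} \approx -0.0036934 - 9.5747 \cdot 10^{-5} i$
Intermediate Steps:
$t{\left(b \right)} = 54$ ($t{\left(b \right)} = \left(-6\right) \left(-9\right) = 54$)
$N = i \sqrt{286}$ ($N = \sqrt{-340 + 54} = \sqrt{-286} = i \sqrt{286} \approx 16.912 i$)
$R{\left(n,M \right)} = -6 + M + i \sqrt{286}$ ($R{\left(n,M \right)} = -6 + \left(M + i \sqrt{286}\right) = -6 + M + i \sqrt{286}$)
$\frac{R{\left(-468,657 \right)} - \frac{167723}{-123239}}{-25469 - 151159} = \frac{\left(-6 + 657 + i \sqrt{286}\right) - \frac{167723}{-123239}}{-25469 - 151159} = \frac{\left(651 + i \sqrt{286}\right) - - \frac{167723}{123239}}{-176628} = \left(\left(651 + i \sqrt{286}\right) + \frac{167723}{123239}\right) \left(- \frac{1}{176628}\right) = \left(\frac{80396312}{123239} + i \sqrt{286}\right) \left(- \frac{1}{176628}\right) = - \frac{20099078}{5441864523} - \frac{i \sqrt{286}}{176628}$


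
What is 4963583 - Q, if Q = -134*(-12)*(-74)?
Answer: 5082575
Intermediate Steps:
Q = -118992 (Q = 1608*(-74) = -118992)
4963583 - Q = 4963583 - 1*(-118992) = 4963583 + 118992 = 5082575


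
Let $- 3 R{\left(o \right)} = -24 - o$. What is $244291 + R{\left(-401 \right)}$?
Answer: $\frac{732496}{3} \approx 2.4417 \cdot 10^{5}$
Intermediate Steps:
$R{\left(o \right)} = 8 + \frac{o}{3}$ ($R{\left(o \right)} = - \frac{-24 - o}{3} = 8 + \frac{o}{3}$)
$244291 + R{\left(-401 \right)} = 244291 + \left(8 + \frac{1}{3} \left(-401\right)\right) = 244291 + \left(8 - \frac{401}{3}\right) = 244291 - \frac{377}{3} = \frac{732496}{3}$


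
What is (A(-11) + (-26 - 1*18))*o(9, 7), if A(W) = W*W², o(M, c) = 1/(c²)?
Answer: -1375/49 ≈ -28.061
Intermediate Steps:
o(M, c) = c⁻²
A(W) = W³
(A(-11) + (-26 - 1*18))*o(9, 7) = ((-11)³ + (-26 - 1*18))/7² = (-1331 + (-26 - 18))*(1/49) = (-1331 - 44)*(1/49) = -1375*1/49 = -1375/49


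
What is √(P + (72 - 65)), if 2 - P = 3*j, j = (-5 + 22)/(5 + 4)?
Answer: √30/3 ≈ 1.8257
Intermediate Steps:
j = 17/9 ≈ 1.8889
P = -11/3 (P = 2 - 3*17/9 = 2 - 1*17/3 = 2 - 17/3 = -11/3 ≈ -3.6667)
√(P + (72 - 65)) = √(-11/3 + (72 - 65)) = √(-11/3 + 7) = √(10/3) = √30/3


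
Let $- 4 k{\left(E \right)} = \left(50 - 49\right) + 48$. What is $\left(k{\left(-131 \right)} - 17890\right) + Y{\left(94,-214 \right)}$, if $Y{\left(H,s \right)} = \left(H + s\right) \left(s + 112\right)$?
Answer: $- \frac{22649}{4} \approx -5662.3$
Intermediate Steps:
$Y{\left(H,s \right)} = \left(112 + s\right) \left(H + s\right)$ ($Y{\left(H,s \right)} = \left(H + s\right) \left(112 + s\right) = \left(112 + s\right) \left(H + s\right)$)
$k{\left(E \right)} = - \frac{49}{4}$ ($k{\left(E \right)} = - \frac{\left(50 - 49\right) + 48}{4} = - \frac{1 + 48}{4} = \left(- \frac{1}{4}\right) 49 = - \frac{49}{4}$)
$\left(k{\left(-131 \right)} - 17890\right) + Y{\left(94,-214 \right)} = \left(- \frac{49}{4} - 17890\right) + \left(\left(-214\right)^{2} + 112 \cdot 94 + 112 \left(-214\right) + 94 \left(-214\right)\right) = - \frac{71609}{4} + \left(45796 + 10528 - 23968 - 20116\right) = - \frac{71609}{4} + 12240 = - \frac{22649}{4}$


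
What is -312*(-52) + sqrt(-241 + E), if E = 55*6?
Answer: 16224 + sqrt(89) ≈ 16233.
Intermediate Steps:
E = 330
-312*(-52) + sqrt(-241 + E) = -312*(-52) + sqrt(-241 + 330) = 16224 + sqrt(89)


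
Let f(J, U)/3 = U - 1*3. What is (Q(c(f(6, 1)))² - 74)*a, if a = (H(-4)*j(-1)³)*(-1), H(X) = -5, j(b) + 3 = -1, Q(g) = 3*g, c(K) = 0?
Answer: 23680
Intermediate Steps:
f(J, U) = -9 + 3*U (f(J, U) = 3*(U - 1*3) = 3*(U - 3) = 3*(-3 + U) = -9 + 3*U)
j(b) = -4 (j(b) = -3 - 1 = -4)
a = -320 (a = -5*(-4)³*(-1) = -5*(-64)*(-1) = 320*(-1) = -320)
(Q(c(f(6, 1)))² - 74)*a = ((3*0)² - 74)*(-320) = (0² - 74)*(-320) = (0 - 74)*(-320) = -74*(-320) = 23680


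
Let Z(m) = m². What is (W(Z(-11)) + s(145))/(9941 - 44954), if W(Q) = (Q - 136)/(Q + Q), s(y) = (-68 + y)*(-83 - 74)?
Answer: 2925553/8473146 ≈ 0.34527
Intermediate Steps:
s(y) = 10676 - 157*y (s(y) = (-68 + y)*(-157) = 10676 - 157*y)
W(Q) = (-136 + Q)/(2*Q) (W(Q) = (-136 + Q)/((2*Q)) = (-136 + Q)*(1/(2*Q)) = (-136 + Q)/(2*Q))
(W(Z(-11)) + s(145))/(9941 - 44954) = ((-136 + (-11)²)/(2*((-11)²)) + (10676 - 157*145))/(9941 - 44954) = ((½)*(-136 + 121)/121 + (10676 - 22765))/(-35013) = ((½)*(1/121)*(-15) - 12089)*(-1/35013) = (-15/242 - 12089)*(-1/35013) = -2925553/242*(-1/35013) = 2925553/8473146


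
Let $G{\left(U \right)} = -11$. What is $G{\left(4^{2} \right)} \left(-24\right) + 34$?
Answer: $298$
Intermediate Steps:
$G{\left(4^{2} \right)} \left(-24\right) + 34 = \left(-11\right) \left(-24\right) + 34 = 264 + 34 = 298$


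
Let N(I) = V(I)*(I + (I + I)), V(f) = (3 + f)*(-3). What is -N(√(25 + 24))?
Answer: 630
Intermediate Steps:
V(f) = -9 - 3*f
N(I) = 3*I*(-9 - 3*I) (N(I) = (-9 - 3*I)*(I + (I + I)) = (-9 - 3*I)*(I + 2*I) = (-9 - 3*I)*(3*I) = 3*I*(-9 - 3*I))
-N(√(25 + 24)) = -(-9)*√(25 + 24)*(3 + √(25 + 24)) = -(-9)*√49*(3 + √49) = -(-9)*7*(3 + 7) = -(-9)*7*10 = -1*(-630) = 630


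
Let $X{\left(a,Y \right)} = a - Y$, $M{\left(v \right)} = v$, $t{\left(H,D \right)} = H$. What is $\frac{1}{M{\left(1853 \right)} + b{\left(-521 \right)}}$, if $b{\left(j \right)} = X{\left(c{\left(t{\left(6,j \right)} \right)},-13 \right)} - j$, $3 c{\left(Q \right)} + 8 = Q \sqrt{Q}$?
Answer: $\frac{21459}{51165193} - \frac{18 \sqrt{6}}{51165193} \approx 0.00041854$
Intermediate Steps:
$c{\left(Q \right)} = - \frac{8}{3} + \frac{Q^{\frac{3}{2}}}{3}$ ($c{\left(Q \right)} = - \frac{8}{3} + \frac{Q \sqrt{Q}}{3} = - \frac{8}{3} + \frac{Q^{\frac{3}{2}}}{3}$)
$b{\left(j \right)} = \frac{31}{3} - j + 2 \sqrt{6}$ ($b{\left(j \right)} = \left(\left(- \frac{8}{3} + \frac{6^{\frac{3}{2}}}{3}\right) - -13\right) - j = \left(\left(- \frac{8}{3} + \frac{6 \sqrt{6}}{3}\right) + 13\right) - j = \left(\left(- \frac{8}{3} + 2 \sqrt{6}\right) + 13\right) - j = \left(\frac{31}{3} + 2 \sqrt{6}\right) - j = \frac{31}{3} - j + 2 \sqrt{6}$)
$\frac{1}{M{\left(1853 \right)} + b{\left(-521 \right)}} = \frac{1}{1853 + \left(\frac{31}{3} - -521 + 2 \sqrt{6}\right)} = \frac{1}{1853 + \left(\frac{31}{3} + 521 + 2 \sqrt{6}\right)} = \frac{1}{1853 + \left(\frac{1594}{3} + 2 \sqrt{6}\right)} = \frac{1}{\frac{7153}{3} + 2 \sqrt{6}}$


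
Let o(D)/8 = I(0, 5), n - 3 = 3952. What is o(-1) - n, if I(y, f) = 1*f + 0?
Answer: -3915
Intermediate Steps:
n = 3955 (n = 3 + 3952 = 3955)
I(y, f) = f (I(y, f) = f + 0 = f)
o(D) = 40 (o(D) = 8*5 = 40)
o(-1) - n = 40 - 1*3955 = 40 - 3955 = -3915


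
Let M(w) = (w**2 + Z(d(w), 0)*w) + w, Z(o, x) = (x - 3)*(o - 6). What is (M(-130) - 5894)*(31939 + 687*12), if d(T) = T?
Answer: -1694276012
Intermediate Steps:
Z(o, x) = (-6 + o)*(-3 + x) (Z(o, x) = (-3 + x)*(-6 + o) = (-6 + o)*(-3 + x))
M(w) = w + w**2 + w*(18 - 3*w) (M(w) = (w**2 + (18 - 6*0 - 3*w + w*0)*w) + w = (w**2 + (18 + 0 - 3*w + 0)*w) + w = (w**2 + (18 - 3*w)*w) + w = (w**2 + w*(18 - 3*w)) + w = w + w**2 + w*(18 - 3*w))
(M(-130) - 5894)*(31939 + 687*12) = (-130*(19 - 2*(-130)) - 5894)*(31939 + 687*12) = (-130*(19 + 260) - 5894)*(31939 + 8244) = (-130*279 - 5894)*40183 = (-36270 - 5894)*40183 = -42164*40183 = -1694276012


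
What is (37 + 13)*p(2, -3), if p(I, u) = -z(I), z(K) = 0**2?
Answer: 0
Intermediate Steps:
z(K) = 0
p(I, u) = 0 (p(I, u) = -1*0 = 0)
(37 + 13)*p(2, -3) = (37 + 13)*0 = 50*0 = 0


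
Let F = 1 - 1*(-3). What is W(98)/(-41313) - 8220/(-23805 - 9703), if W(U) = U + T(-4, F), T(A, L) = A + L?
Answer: 84077269/346079001 ≈ 0.24294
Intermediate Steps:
F = 4 (F = 1 + 3 = 4)
W(U) = U (W(U) = U + (-4 + 4) = U + 0 = U)
W(98)/(-41313) - 8220/(-23805 - 9703) = 98/(-41313) - 8220/(-23805 - 9703) = 98*(-1/41313) - 8220/(-33508) = -98/41313 - 8220*(-1/33508) = -98/41313 + 2055/8377 = 84077269/346079001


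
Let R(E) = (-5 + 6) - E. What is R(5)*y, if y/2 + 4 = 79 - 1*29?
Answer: -368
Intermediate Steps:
y = 92 (y = -8 + 2*(79 - 1*29) = -8 + 2*(79 - 29) = -8 + 2*50 = -8 + 100 = 92)
R(E) = 1 - E
R(5)*y = (1 - 1*5)*92 = (1 - 5)*92 = -4*92 = -368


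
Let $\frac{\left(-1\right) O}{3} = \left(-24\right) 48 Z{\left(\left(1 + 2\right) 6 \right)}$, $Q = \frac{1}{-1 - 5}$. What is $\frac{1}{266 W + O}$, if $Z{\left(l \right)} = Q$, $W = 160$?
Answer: $\frac{1}{41984} \approx 2.3819 \cdot 10^{-5}$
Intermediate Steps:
$Q = - \frac{1}{6}$ ($Q = \frac{1}{-6} = - \frac{1}{6} \approx -0.16667$)
$Z{\left(l \right)} = - \frac{1}{6}$
$O = -576$ ($O = - 3 \left(-24\right) 48 \left(- \frac{1}{6}\right) = - 3 \left(\left(-1152\right) \left(- \frac{1}{6}\right)\right) = \left(-3\right) 192 = -576$)
$\frac{1}{266 W + O} = \frac{1}{266 \cdot 160 - 576} = \frac{1}{42560 - 576} = \frac{1}{41984}$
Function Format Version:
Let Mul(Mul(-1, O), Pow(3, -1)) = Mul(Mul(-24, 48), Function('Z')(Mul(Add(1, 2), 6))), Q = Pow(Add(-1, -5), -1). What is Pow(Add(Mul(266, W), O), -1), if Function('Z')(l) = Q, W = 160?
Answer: Rational(1, 41984) ≈ 2.3819e-5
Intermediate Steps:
Q = Rational(-1, 6) (Q = Pow(-6, -1) = Rational(-1, 6) ≈ -0.16667)
Function('Z')(l) = Rational(-1, 6)
O = -576 (O = Mul(-3, Mul(Mul(-24, 48), Rational(-1, 6))) = Mul(-3, Mul(-1152, Rational(-1, 6))) = Mul(-3, 192) = -576)
Pow(Add(Mul(266, W), O), -1) = Pow(Add(Mul(266, 160), -576), -1) = Pow(Add(42560, -576), -1) = Pow(41984, -1) = Rational(1, 41984)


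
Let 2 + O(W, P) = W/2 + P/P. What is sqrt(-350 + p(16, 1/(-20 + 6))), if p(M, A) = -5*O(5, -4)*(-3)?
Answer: I*sqrt(1310)/2 ≈ 18.097*I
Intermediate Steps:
O(W, P) = -1 + W/2 (O(W, P) = -2 + (W/2 + P/P) = -2 + (W*(1/2) + 1) = -2 + (W/2 + 1) = -2 + (1 + W/2) = -1 + W/2)
p(M, A) = 45/2 (p(M, A) = -5*(-1 + (1/2)*5)*(-3) = -5*(-1 + 5/2)*(-3) = -5*3/2*(-3) = -15/2*(-3) = 45/2)
sqrt(-350 + p(16, 1/(-20 + 6))) = sqrt(-350 + 45/2) = sqrt(-655/2) = I*sqrt(1310)/2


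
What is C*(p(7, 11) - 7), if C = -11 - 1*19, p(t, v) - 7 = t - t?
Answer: 0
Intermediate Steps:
p(t, v) = 7 (p(t, v) = 7 + (t - t) = 7 + 0 = 7)
C = -30 (C = -11 - 19 = -30)
C*(p(7, 11) - 7) = -30*(7 - 7) = -30*0 = 0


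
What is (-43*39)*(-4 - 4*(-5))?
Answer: -26832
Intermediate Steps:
(-43*39)*(-4 - 4*(-5)) = -1677*(-4 + 20) = -1677*16 = -26832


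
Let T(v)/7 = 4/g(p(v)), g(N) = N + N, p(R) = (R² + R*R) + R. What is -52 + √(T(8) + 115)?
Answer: -52 + √133059/34 ≈ -41.271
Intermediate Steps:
p(R) = R + 2*R² (p(R) = (R² + R²) + R = 2*R² + R = R + 2*R²)
g(N) = 2*N
T(v) = 14/(v*(1 + 2*v)) (T(v) = 7*(4/((2*(v*(1 + 2*v))))) = 7*(4/((2*v*(1 + 2*v)))) = 7*(4*(1/(2*v*(1 + 2*v)))) = 7*(2/(v*(1 + 2*v))) = 14/(v*(1 + 2*v)))
-52 + √(T(8) + 115) = -52 + √(14/(8*(1 + 2*8)) + 115) = -52 + √(14*(⅛)/(1 + 16) + 115) = -52 + √(14*(⅛)/17 + 115) = -52 + √(14*(⅛)*(1/17) + 115) = -52 + √(7/68 + 115) = -52 + √(7827/68) = -52 + √133059/34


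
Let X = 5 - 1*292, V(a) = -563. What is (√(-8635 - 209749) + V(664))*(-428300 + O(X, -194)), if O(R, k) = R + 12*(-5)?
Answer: 241328261 - 1714588*I*√13649 ≈ 2.4133e+8 - 2.0031e+8*I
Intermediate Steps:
X = -287 (X = 5 - 292 = -287)
O(R, k) = -60 + R (O(R, k) = R - 60 = -60 + R)
(√(-8635 - 209749) + V(664))*(-428300 + O(X, -194)) = (√(-8635 - 209749) - 563)*(-428300 + (-60 - 287)) = (√(-218384) - 563)*(-428300 - 347) = (4*I*√13649 - 563)*(-428647) = (-563 + 4*I*√13649)*(-428647) = 241328261 - 1714588*I*√13649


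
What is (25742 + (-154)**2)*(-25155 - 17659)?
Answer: -2117494812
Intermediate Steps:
(25742 + (-154)**2)*(-25155 - 17659) = (25742 + 23716)*(-42814) = 49458*(-42814) = -2117494812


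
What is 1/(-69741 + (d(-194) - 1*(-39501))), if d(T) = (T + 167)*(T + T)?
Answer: -1/19764 ≈ -5.0597e-5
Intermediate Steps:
d(T) = 2*T*(167 + T) (d(T) = (167 + T)*(2*T) = 2*T*(167 + T))
1/(-69741 + (d(-194) - 1*(-39501))) = 1/(-69741 + (2*(-194)*(167 - 194) - 1*(-39501))) = 1/(-69741 + (2*(-194)*(-27) + 39501)) = 1/(-69741 + (10476 + 39501)) = 1/(-69741 + 49977) = 1/(-19764) = -1/19764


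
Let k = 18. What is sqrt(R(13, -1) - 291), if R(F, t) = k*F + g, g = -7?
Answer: 8*I ≈ 8.0*I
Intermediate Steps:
R(F, t) = -7 + 18*F (R(F, t) = 18*F - 7 = -7 + 18*F)
sqrt(R(13, -1) - 291) = sqrt((-7 + 18*13) - 291) = sqrt((-7 + 234) - 291) = sqrt(227 - 291) = sqrt(-64) = 8*I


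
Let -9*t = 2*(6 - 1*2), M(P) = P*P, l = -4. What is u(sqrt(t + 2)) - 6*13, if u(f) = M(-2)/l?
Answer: -79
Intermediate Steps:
M(P) = P**2
t = -8/9 (t = -2*(6 - 1*2)/9 = -2*(6 - 2)/9 = -2*4/9 = -1/9*8 = -8/9 ≈ -0.88889)
u(f) = -1 (u(f) = (-2)**2/(-4) = 4*(-1/4) = -1)
u(sqrt(t + 2)) - 6*13 = -1 - 6*13 = -1 - 78 = -79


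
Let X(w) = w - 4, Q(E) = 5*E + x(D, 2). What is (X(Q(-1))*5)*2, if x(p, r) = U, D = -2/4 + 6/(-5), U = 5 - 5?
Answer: -90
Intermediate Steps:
U = 0
D = -17/10 (D = -2*¼ + 6*(-⅕) = -½ - 6/5 = -17/10 ≈ -1.7000)
x(p, r) = 0
Q(E) = 5*E (Q(E) = 5*E + 0 = 5*E)
X(w) = -4 + w
(X(Q(-1))*5)*2 = ((-4 + 5*(-1))*5)*2 = ((-4 - 5)*5)*2 = -9*5*2 = -45*2 = -90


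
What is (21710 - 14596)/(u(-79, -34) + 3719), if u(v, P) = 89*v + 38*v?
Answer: -3557/3157 ≈ -1.1267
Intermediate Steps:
u(v, P) = 127*v
(21710 - 14596)/(u(-79, -34) + 3719) = (21710 - 14596)/(127*(-79) + 3719) = 7114/(-10033 + 3719) = 7114/(-6314) = 7114*(-1/6314) = -3557/3157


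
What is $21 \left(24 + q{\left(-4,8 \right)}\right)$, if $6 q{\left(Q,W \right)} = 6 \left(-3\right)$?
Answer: $441$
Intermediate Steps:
$q{\left(Q,W \right)} = -3$ ($q{\left(Q,W \right)} = \frac{6 \left(-3\right)}{6} = \frac{1}{6} \left(-18\right) = -3$)
$21 \left(24 + q{\left(-4,8 \right)}\right) = 21 \left(24 - 3\right) = 21 \cdot 21 = 441$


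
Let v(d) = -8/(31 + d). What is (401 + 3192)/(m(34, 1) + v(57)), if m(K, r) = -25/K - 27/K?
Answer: -671891/303 ≈ -2217.5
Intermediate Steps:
m(K, r) = -52/K
(401 + 3192)/(m(34, 1) + v(57)) = (401 + 3192)/(-52/34 - 8/(31 + 57)) = 3593/(-52*1/34 - 8/88) = 3593/(-26/17 - 8*1/88) = 3593/(-26/17 - 1/11) = 3593/(-303/187) = 3593*(-187/303) = -671891/303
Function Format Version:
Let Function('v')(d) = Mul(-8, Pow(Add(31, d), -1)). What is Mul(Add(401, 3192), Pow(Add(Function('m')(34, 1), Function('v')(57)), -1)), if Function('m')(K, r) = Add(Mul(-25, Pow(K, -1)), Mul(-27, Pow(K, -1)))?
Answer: Rational(-671891, 303) ≈ -2217.5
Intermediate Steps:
Function('m')(K, r) = Mul(-52, Pow(K, -1))
Mul(Add(401, 3192), Pow(Add(Function('m')(34, 1), Function('v')(57)), -1)) = Mul(Add(401, 3192), Pow(Add(Mul(-52, Pow(34, -1)), Mul(-8, Pow(Add(31, 57), -1))), -1)) = Mul(3593, Pow(Add(Mul(-52, Rational(1, 34)), Mul(-8, Pow(88, -1))), -1)) = Mul(3593, Pow(Add(Rational(-26, 17), Mul(-8, Rational(1, 88))), -1)) = Mul(3593, Pow(Add(Rational(-26, 17), Rational(-1, 11)), -1)) = Mul(3593, Pow(Rational(-303, 187), -1)) = Mul(3593, Rational(-187, 303)) = Rational(-671891, 303)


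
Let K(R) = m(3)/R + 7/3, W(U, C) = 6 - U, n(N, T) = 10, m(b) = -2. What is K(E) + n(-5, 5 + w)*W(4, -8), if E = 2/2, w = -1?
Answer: 61/3 ≈ 20.333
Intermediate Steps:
E = 1 (E = 2*(½) = 1)
K(R) = 7/3 - 2/R (K(R) = -2/R + 7/3 = 7/3 - 2/R)
K(E) + n(-5, 5 + w)*W(4, -8) = (7/3 - 2/1) + 10*(6 - 1*4) = (7/3 - 2*1) + 10*(6 - 4) = (7/3 - 2) + 10*2 = ⅓ + 20 = 61/3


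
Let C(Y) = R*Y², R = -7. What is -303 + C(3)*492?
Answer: -31299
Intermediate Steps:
C(Y) = -7*Y²
-303 + C(3)*492 = -303 - 7*3²*492 = -303 - 7*9*492 = -303 - 63*492 = -303 - 30996 = -31299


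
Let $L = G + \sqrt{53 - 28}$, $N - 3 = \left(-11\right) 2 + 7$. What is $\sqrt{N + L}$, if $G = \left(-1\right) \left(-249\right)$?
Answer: $11 \sqrt{2} \approx 15.556$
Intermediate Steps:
$N = -12$ ($N = 3 + \left(\left(-11\right) 2 + 7\right) = 3 + \left(-22 + 7\right) = 3 - 15 = -12$)
$G = 249$
$L = 254$ ($L = 249 + \sqrt{53 - 28} = 249 + \sqrt{25} = 249 + 5 = 254$)
$\sqrt{N + L} = \sqrt{-12 + 254} = \sqrt{242} = 11 \sqrt{2}$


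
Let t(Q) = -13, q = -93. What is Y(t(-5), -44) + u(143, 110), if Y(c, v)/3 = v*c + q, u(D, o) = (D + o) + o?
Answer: 1800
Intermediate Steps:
u(D, o) = D + 2*o
Y(c, v) = -279 + 3*c*v (Y(c, v) = 3*(v*c - 93) = 3*(c*v - 93) = 3*(-93 + c*v) = -279 + 3*c*v)
Y(t(-5), -44) + u(143, 110) = (-279 + 3*(-13)*(-44)) + (143 + 2*110) = (-279 + 1716) + (143 + 220) = 1437 + 363 = 1800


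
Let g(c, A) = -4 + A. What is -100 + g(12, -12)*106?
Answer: -1796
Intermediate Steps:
-100 + g(12, -12)*106 = -100 + (-4 - 12)*106 = -100 - 16*106 = -100 - 1696 = -1796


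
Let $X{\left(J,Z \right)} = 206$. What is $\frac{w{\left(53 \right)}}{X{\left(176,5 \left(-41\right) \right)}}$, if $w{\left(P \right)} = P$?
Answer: $\frac{53}{206} \approx 0.25728$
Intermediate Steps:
$\frac{w{\left(53 \right)}}{X{\left(176,5 \left(-41\right) \right)}} = \frac{53}{206}$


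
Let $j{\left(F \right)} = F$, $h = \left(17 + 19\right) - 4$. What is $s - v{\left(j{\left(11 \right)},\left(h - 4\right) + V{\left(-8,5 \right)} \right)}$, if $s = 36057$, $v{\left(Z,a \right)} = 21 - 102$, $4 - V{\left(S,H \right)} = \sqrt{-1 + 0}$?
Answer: $36138$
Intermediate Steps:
$V{\left(S,H \right)} = 4 - i$ ($V{\left(S,H \right)} = 4 - \sqrt{-1 + 0} = 4 - \sqrt{-1} = 4 - i$)
$h = 32$ ($h = 36 - 4 = 32$)
$v{\left(Z,a \right)} = -81$
$s - v{\left(j{\left(11 \right)},\left(h - 4\right) + V{\left(-8,5 \right)} \right)} = 36057 - -81 = 36057 + 81 = 36138$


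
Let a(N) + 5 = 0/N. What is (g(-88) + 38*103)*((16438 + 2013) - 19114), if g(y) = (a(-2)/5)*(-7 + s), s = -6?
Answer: -2603601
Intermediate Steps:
a(N) = -5 (a(N) = -5 + 0/N = -5 + 0 = -5)
g(y) = 13 (g(y) = (-5/5)*(-7 - 6) = -5*⅕*(-13) = -1*(-13) = 13)
(g(-88) + 38*103)*((16438 + 2013) - 19114) = (13 + 38*103)*((16438 + 2013) - 19114) = (13 + 3914)*(18451 - 19114) = 3927*(-663) = -2603601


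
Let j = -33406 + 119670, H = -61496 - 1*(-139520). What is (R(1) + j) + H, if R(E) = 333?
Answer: 164621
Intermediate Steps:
H = 78024 (H = -61496 + 139520 = 78024)
j = 86264
(R(1) + j) + H = (333 + 86264) + 78024 = 86597 + 78024 = 164621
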